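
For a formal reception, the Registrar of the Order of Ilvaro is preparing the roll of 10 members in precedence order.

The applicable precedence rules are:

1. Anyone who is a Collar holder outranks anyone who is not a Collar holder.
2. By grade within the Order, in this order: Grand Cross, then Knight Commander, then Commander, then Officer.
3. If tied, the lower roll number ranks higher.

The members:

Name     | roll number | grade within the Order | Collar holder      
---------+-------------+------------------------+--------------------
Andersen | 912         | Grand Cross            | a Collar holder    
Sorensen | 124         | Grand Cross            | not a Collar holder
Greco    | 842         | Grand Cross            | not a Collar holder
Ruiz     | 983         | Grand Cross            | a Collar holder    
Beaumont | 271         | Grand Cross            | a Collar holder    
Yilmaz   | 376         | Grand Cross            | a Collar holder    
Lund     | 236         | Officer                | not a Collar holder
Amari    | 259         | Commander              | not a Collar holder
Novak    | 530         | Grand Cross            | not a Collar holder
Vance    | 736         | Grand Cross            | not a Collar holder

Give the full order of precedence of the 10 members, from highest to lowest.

Beaumont, Yilmaz, Andersen, Ruiz, Sorensen, Novak, Vance, Greco, Amari, Lund

By the first rule: Beaumont, Yilmaz, Andersen and Ruiz (each a Collar holder); then Sorensen, Novak, Vance, Greco, Amari and Lund (each not a Collar holder).
Beaumont, Yilmaz, Andersen and Ruiz are each Grand Cross, so the next rule applies.
Among Beaumont, Yilmaz, Andersen and Ruiz, by roll number (lower first): Beaumont (271) before Yilmaz (376) before Andersen (912) before Ruiz (983).
Among Sorensen, Novak, Vance, Greco, Amari and Lund, by grade within the Order: Sorensen, Novak, Vance and Greco (Grand Cross) before Amari (Commander) before Lund (Officer).
Among Sorensen, Novak, Vance and Greco, by roll number (lower first): Sorensen (124) before Novak (530) before Vance (736) before Greco (842).
Full order: Beaumont, Yilmaz, Andersen, Ruiz, Sorensen, Novak, Vance, Greco, Amari, Lund.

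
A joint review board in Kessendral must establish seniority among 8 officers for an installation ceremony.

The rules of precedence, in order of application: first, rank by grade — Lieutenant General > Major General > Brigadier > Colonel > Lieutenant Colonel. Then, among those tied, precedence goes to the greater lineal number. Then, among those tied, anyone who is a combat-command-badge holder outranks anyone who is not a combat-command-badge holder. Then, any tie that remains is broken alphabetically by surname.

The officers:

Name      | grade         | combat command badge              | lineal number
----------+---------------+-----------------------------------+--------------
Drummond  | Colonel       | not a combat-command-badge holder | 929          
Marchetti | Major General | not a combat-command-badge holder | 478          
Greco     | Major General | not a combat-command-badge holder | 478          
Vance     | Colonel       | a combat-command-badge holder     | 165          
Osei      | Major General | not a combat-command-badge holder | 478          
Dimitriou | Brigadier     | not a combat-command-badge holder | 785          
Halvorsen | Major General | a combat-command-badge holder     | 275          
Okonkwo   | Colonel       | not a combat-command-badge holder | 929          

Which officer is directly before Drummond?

Dimitriou

By grade: Greco, Marchetti, Osei and Halvorsen (Major General); then Dimitriou (Brigadier); then Drummond, Okonkwo and Vance (Colonel).
Among Greco, Marchetti, Osei and Halvorsen, by lineal number (higher first): Greco, Marchetti and Osei (478) before Halvorsen (275).
Greco, Marchetti and Osei are each not a combat-command-badge holder, so the next rule applies.
Among Greco, Marchetti and Osei, alphabetically by surname: Greco before Marchetti before Osei.
Among Drummond, Okonkwo and Vance, by lineal number (higher first): Drummond and Okonkwo (929) before Vance (165).
Drummond and Okonkwo are each not a combat-command-badge holder, so the next rule applies.
Among Drummond and Okonkwo, alphabetically by surname: Drummond before Okonkwo.
Order: Greco, Marchetti, Osei, Halvorsen, Dimitriou, Drummond, Okonkwo, Vance.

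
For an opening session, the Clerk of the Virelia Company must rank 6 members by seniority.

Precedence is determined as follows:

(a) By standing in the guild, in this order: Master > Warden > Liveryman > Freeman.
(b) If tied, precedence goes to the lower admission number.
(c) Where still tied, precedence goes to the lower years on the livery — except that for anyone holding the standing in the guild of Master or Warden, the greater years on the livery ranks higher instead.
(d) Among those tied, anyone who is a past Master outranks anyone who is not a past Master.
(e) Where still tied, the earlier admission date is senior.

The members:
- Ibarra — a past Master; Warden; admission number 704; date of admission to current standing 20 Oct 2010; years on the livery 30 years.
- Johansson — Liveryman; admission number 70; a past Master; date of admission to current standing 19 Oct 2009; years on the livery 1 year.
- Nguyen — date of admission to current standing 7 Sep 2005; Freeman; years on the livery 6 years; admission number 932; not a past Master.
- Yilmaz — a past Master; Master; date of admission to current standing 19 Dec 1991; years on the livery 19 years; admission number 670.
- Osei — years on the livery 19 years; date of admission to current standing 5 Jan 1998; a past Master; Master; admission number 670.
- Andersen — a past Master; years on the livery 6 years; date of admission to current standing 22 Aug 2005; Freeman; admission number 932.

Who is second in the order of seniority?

By standing in the guild: Yilmaz and Osei (Master); then Ibarra (Warden); then Johansson (Liveryman); then Andersen and Nguyen (Freeman).
Yilmaz and Osei both have admission number 670, so the next rule applies.
Yilmaz and Osei both have years on the livery 19 years, so the next rule applies.
Yilmaz and Osei are each a past Master, so the next rule applies.
Among Yilmaz and Osei, by date of admission to current standing (earlier first): Yilmaz (19 Dec 1991) before Osei (5 Jan 1998).
Andersen and Nguyen both have admission number 932, so the next rule applies.
Andersen and Nguyen both have years on the livery 6 years, so the next rule applies.
Among Andersen and Nguyen, a past Master before not a past Master: Andersen (a past Master) before Nguyen (not a past Master).
Order: Yilmaz, Osei, Ibarra, Johansson, Andersen, Nguyen.

Osei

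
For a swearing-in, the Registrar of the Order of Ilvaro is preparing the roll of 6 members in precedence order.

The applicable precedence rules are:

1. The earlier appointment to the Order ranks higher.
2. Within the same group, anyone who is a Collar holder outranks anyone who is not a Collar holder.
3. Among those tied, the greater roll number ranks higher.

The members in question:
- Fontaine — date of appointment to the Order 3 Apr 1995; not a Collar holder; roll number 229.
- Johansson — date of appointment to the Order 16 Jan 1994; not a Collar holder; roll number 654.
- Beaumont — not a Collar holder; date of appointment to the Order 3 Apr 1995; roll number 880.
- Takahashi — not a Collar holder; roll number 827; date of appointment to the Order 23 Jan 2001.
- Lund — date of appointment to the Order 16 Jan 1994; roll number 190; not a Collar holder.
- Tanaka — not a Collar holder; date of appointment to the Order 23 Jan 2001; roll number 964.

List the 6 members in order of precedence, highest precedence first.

Johansson, Lund, Beaumont, Fontaine, Tanaka, Takahashi

By date of appointment to the Order (earlier first): Johansson and Lund (both 16 Jan 1994); then Beaumont and Fontaine (both 3 Apr 1995); then Tanaka and Takahashi (both 23 Jan 2001).
Johansson and Lund are each not a Collar holder, so the next rule applies.
Among Johansson and Lund, by roll number (higher first): Johansson (654) before Lund (190).
Beaumont and Fontaine are each not a Collar holder, so the next rule applies.
Among Beaumont and Fontaine, by roll number (higher first): Beaumont (880) before Fontaine (229).
Tanaka and Takahashi are each not a Collar holder, so the next rule applies.
Among Tanaka and Takahashi, by roll number (higher first): Tanaka (964) before Takahashi (827).
Full order: Johansson, Lund, Beaumont, Fontaine, Tanaka, Takahashi.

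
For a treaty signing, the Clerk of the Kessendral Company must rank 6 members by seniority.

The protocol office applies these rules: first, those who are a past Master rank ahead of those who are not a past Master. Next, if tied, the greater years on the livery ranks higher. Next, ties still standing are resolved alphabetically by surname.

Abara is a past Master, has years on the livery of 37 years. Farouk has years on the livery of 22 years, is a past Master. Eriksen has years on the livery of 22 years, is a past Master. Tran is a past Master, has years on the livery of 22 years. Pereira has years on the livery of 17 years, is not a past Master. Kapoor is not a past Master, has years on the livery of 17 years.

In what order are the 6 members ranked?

By the first rule: Abara, Eriksen, Farouk and Tran (each a past Master); then Kapoor and Pereira (both not a past Master).
Among Abara, Eriksen, Farouk and Tran, by years on the livery (higher first): Abara (37 years) before Eriksen, Farouk and Tran (22 years).
Among Eriksen, Farouk and Tran, alphabetically by surname: Eriksen before Farouk before Tran.
Kapoor and Pereira both have years on the livery 17 years, so the next rule applies.
Among Kapoor and Pereira, alphabetically by surname: Kapoor before Pereira.
Full order: Abara, Eriksen, Farouk, Tran, Kapoor, Pereira.

Abara, Eriksen, Farouk, Tran, Kapoor, Pereira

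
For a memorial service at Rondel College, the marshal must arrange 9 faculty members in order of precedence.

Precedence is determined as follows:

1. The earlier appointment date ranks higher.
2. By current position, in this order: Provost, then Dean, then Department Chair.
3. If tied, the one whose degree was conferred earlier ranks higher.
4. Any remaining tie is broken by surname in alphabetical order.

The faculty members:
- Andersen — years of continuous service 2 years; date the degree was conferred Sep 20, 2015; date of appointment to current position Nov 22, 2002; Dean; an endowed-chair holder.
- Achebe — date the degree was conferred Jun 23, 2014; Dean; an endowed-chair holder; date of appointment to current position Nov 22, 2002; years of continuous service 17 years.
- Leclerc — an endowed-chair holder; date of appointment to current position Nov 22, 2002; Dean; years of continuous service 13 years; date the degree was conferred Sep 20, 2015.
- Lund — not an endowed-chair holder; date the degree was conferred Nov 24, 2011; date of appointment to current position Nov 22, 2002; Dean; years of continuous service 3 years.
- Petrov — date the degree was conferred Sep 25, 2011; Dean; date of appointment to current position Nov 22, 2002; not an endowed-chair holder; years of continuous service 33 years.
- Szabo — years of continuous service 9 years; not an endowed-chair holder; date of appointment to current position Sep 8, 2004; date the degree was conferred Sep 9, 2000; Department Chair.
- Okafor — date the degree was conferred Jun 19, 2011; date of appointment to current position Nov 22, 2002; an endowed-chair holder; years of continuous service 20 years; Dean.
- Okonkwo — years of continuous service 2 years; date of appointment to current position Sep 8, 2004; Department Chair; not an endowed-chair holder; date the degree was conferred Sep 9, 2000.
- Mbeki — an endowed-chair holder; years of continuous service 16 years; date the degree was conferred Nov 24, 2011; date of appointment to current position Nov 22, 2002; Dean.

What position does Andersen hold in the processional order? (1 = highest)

By date of appointment to current position (earlier first): Okafor, Petrov, Lund, Mbeki, Achebe, Andersen and Leclerc (each Nov 22, 2002); then Okonkwo and Szabo (both Sep 8, 2004).
Okafor, Petrov, Lund, Mbeki, Achebe, Andersen and Leclerc are each Dean, so the next rule applies.
Among Okafor, Petrov, Lund, Mbeki, Achebe, Andersen and Leclerc, by date the degree was conferred (earlier first): Okafor (Jun 19, 2011) before Petrov (Sep 25, 2011) before Lund and Mbeki (Nov 24, 2011) before Achebe (Jun 23, 2014) before Andersen and Leclerc (Sep 20, 2015).
Among Lund and Mbeki, alphabetically by surname: Lund before Mbeki.
Among Andersen and Leclerc, alphabetically by surname: Andersen before Leclerc.
Okonkwo and Szabo are each Department Chair, so the next rule applies.
Okonkwo and Szabo both have date the degree was conferred Sep 9, 2000, so the next rule applies.
Among Okonkwo and Szabo, alphabetically by surname: Okonkwo before Szabo.
Order: Okafor, Petrov, Lund, Mbeki, Achebe, Andersen, Leclerc, Okonkwo, Szabo. So position 6.

6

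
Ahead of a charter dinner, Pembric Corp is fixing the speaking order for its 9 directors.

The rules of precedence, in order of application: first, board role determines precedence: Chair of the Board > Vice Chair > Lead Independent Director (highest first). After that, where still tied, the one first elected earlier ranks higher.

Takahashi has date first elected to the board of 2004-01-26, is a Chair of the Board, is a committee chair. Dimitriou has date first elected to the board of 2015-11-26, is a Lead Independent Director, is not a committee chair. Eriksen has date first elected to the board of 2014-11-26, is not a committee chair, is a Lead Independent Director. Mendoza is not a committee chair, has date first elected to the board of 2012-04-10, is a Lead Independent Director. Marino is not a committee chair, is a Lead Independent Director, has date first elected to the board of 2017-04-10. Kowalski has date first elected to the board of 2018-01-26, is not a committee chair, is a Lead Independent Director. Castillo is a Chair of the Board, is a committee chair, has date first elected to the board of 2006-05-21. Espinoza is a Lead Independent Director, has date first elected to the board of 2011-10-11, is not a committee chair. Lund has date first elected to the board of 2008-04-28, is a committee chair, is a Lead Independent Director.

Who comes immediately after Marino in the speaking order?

By board role: Takahashi and Castillo (Chair of the Board); then Lund, Espinoza, Mendoza, Eriksen, Dimitriou, Marino and Kowalski (Lead Independent Director).
Among Takahashi and Castillo, by date first elected to the board (earlier first): Takahashi (2004-01-26) before Castillo (2006-05-21).
Among Lund, Espinoza, Mendoza, Eriksen, Dimitriou, Marino and Kowalski, by date first elected to the board (earlier first): Lund (2008-04-28) before Espinoza (2011-10-11) before Mendoza (2012-04-10) before Eriksen (2014-11-26) before Dimitriou (2015-11-26) before Marino (2017-04-10) before Kowalski (2018-01-26).
Order: Takahashi, Castillo, Lund, Espinoza, Mendoza, Eriksen, Dimitriou, Marino, Kowalski.

Kowalski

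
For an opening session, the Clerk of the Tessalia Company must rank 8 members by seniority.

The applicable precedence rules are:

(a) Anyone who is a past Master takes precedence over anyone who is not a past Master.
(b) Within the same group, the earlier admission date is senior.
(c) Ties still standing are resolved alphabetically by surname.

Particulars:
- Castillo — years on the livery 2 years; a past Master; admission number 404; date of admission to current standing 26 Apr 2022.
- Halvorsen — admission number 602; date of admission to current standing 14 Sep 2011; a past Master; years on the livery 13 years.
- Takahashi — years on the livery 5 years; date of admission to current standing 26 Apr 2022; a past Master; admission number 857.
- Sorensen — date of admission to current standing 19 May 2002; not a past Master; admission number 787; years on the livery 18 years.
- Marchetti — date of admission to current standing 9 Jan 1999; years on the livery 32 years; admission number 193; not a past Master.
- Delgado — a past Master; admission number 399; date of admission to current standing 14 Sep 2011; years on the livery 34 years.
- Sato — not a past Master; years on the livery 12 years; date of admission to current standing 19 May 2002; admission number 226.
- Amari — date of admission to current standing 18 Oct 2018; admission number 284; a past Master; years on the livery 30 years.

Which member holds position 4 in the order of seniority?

By the first rule: Delgado, Halvorsen, Amari, Castillo and Takahashi (each a past Master); then Marchetti, Sato and Sorensen (each not a past Master).
Among Delgado, Halvorsen, Amari, Castillo and Takahashi, by date of admission to current standing (earlier first): Delgado and Halvorsen (14 Sep 2011) before Amari (18 Oct 2018) before Castillo and Takahashi (26 Apr 2022).
Among Delgado and Halvorsen, alphabetically by surname: Delgado before Halvorsen.
Among Castillo and Takahashi, alphabetically by surname: Castillo before Takahashi.
Among Marchetti, Sato and Sorensen, by date of admission to current standing (earlier first): Marchetti (9 Jan 1999) before Sato and Sorensen (19 May 2002).
Among Sato and Sorensen, alphabetically by surname: Sato before Sorensen.
Order: Delgado, Halvorsen, Amari, Castillo, Takahashi, Marchetti, Sato, Sorensen.

Castillo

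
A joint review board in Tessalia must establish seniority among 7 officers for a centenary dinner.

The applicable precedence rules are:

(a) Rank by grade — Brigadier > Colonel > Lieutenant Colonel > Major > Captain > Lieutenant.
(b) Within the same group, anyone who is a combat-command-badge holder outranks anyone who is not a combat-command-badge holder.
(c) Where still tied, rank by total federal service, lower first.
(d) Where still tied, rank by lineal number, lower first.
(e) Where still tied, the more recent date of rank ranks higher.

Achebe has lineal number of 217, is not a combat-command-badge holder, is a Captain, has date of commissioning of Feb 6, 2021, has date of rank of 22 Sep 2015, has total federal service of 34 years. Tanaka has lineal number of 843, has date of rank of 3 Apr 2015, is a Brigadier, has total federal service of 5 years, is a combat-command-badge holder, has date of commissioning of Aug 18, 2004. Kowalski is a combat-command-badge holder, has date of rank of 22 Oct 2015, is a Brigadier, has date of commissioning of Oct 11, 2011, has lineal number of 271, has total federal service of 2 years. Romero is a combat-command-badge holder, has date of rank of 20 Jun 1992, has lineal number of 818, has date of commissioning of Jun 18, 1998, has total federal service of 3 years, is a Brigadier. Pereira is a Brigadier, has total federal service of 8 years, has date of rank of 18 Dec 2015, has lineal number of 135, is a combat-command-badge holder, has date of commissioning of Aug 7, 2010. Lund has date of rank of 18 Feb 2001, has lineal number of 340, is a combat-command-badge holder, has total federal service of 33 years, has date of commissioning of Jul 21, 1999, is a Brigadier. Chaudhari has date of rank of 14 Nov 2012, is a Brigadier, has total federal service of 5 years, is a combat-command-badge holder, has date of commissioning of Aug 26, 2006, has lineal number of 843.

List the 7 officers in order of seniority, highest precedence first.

By grade: Kowalski, Romero, Tanaka, Chaudhari, Pereira and Lund (Brigadier); then Achebe (Captain).
Kowalski, Romero, Tanaka, Chaudhari, Pereira and Lund are each a combat-command-badge holder, so the next rule applies.
Among Kowalski, Romero, Tanaka, Chaudhari, Pereira and Lund, by total federal service (lower first): Kowalski (2 years) before Romero (3 years) before Tanaka and Chaudhari (5 years) before Pereira (8 years) before Lund (33 years).
Tanaka and Chaudhari both have lineal number 843, so the next rule applies.
Among Tanaka and Chaudhari, by date of rank (later first): Tanaka (3 Apr 2015) before Chaudhari (14 Nov 2012).
Full order: Kowalski, Romero, Tanaka, Chaudhari, Pereira, Lund, Achebe.

Kowalski, Romero, Tanaka, Chaudhari, Pereira, Lund, Achebe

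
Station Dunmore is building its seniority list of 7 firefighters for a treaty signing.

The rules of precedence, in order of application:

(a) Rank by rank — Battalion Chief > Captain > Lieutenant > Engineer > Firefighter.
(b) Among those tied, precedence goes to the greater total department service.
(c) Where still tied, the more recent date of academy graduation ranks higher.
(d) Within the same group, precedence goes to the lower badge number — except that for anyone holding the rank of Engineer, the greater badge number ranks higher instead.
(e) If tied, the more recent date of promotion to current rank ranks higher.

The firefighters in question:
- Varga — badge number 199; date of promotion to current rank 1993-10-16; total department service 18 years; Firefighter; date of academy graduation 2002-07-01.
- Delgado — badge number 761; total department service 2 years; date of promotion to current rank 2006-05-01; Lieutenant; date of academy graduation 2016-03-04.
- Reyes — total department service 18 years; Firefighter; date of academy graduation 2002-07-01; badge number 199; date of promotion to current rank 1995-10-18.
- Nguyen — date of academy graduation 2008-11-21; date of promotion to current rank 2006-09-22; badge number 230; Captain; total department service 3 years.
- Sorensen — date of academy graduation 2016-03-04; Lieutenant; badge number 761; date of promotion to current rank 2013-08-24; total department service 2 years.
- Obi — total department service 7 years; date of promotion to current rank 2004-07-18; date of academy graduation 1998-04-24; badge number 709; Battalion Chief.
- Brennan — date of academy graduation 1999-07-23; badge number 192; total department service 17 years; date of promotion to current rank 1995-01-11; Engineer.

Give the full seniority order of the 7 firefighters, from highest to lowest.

Obi, Nguyen, Sorensen, Delgado, Brennan, Reyes, Varga

By rank: Obi (Battalion Chief); then Nguyen (Captain); then Sorensen and Delgado (Lieutenant); then Brennan (Engineer); then Reyes and Varga (Firefighter).
Sorensen and Delgado both have total department service 2 years, so the next rule applies.
Sorensen and Delgado both have date of academy graduation 2016-03-04, so the next rule applies.
Sorensen and Delgado both have badge number 761, so the next rule applies.
Among Sorensen and Delgado, by date of promotion to current rank (later first): Sorensen (2013-08-24) before Delgado (2006-05-01).
Reyes and Varga both have total department service 18 years, so the next rule applies.
Reyes and Varga both have date of academy graduation 2002-07-01, so the next rule applies.
Reyes and Varga both have badge number 199, so the next rule applies.
Among Reyes and Varga, by date of promotion to current rank (later first): Reyes (1995-10-18) before Varga (1993-10-16).
Full order: Obi, Nguyen, Sorensen, Delgado, Brennan, Reyes, Varga.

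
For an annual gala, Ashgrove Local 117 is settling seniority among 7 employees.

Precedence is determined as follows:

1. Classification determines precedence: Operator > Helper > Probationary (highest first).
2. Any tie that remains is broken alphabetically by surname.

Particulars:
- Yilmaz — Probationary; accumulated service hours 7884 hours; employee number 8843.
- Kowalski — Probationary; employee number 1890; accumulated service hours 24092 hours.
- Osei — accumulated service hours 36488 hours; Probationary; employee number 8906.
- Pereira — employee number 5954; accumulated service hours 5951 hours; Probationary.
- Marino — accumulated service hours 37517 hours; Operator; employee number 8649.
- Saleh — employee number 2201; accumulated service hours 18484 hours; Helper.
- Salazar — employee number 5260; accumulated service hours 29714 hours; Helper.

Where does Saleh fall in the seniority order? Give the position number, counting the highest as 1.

By classification: Marino (Operator); then Salazar and Saleh (Helper); then Kowalski, Osei, Pereira and Yilmaz (Probationary).
Among Salazar and Saleh, alphabetically by surname: Salazar before Saleh.
Among Kowalski, Osei, Pereira and Yilmaz, alphabetically by surname: Kowalski before Osei before Pereira before Yilmaz.
Order: Marino, Salazar, Saleh, Kowalski, Osei, Pereira, Yilmaz. So position 3.

3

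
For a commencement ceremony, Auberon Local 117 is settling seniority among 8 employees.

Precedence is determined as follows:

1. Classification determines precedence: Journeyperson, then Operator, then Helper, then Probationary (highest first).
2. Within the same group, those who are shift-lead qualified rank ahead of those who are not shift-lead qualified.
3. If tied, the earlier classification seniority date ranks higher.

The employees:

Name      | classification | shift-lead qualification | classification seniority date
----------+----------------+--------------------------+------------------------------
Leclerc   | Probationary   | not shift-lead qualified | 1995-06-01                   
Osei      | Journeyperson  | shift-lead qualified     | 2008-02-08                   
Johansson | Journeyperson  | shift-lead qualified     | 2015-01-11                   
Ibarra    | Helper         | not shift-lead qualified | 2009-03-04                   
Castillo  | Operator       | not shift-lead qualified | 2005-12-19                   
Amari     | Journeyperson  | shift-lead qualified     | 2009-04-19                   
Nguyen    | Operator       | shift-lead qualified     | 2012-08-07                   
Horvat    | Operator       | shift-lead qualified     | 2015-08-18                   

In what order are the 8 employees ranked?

By classification: Osei, Amari and Johansson (Journeyperson); then Nguyen, Horvat and Castillo (Operator); then Ibarra (Helper); then Leclerc (Probationary).
Osei, Amari and Johansson are each shift-lead qualified, so the next rule applies.
Among Osei, Amari and Johansson, by classification seniority date (earlier first): Osei (2008-02-08) before Amari (2009-04-19) before Johansson (2015-01-11).
Among Nguyen, Horvat and Castillo, shift-lead qualified before not shift-lead qualified: Nguyen and Horvat (shift-lead qualified) before Castillo (not shift-lead qualified).
Among Nguyen and Horvat, by classification seniority date (earlier first): Nguyen (2012-08-07) before Horvat (2015-08-18).
Full order: Osei, Amari, Johansson, Nguyen, Horvat, Castillo, Ibarra, Leclerc.

Osei, Amari, Johansson, Nguyen, Horvat, Castillo, Ibarra, Leclerc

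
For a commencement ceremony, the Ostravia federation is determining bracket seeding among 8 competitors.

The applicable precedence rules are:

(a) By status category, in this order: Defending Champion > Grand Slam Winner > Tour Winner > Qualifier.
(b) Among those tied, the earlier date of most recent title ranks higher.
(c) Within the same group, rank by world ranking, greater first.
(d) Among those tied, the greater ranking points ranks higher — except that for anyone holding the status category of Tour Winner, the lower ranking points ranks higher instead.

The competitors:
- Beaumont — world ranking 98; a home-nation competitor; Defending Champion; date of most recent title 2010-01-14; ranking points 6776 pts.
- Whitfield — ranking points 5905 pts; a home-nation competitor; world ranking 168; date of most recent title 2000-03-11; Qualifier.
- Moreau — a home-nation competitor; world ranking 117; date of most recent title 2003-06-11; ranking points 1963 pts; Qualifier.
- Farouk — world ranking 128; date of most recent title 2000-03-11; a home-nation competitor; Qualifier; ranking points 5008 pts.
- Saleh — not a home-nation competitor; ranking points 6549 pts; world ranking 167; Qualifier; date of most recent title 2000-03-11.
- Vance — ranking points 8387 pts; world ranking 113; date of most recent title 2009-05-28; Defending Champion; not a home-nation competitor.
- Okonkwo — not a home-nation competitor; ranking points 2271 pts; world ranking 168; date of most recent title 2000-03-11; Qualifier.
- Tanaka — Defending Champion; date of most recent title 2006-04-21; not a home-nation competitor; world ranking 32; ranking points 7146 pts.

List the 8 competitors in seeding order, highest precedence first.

Tanaka, Vance, Beaumont, Whitfield, Okonkwo, Saleh, Farouk, Moreau

By status category: Tanaka, Vance and Beaumont (Defending Champion); then Whitfield, Okonkwo, Saleh, Farouk and Moreau (Qualifier).
Among Tanaka, Vance and Beaumont, by date of most recent title (earlier first): Tanaka (2006-04-21) before Vance (2009-05-28) before Beaumont (2010-01-14).
Among Whitfield, Okonkwo, Saleh, Farouk and Moreau, by date of most recent title (earlier first): Whitfield, Okonkwo, Saleh and Farouk (2000-03-11) before Moreau (2003-06-11).
Among Whitfield, Okonkwo, Saleh and Farouk, by world ranking (higher first): Whitfield and Okonkwo (168) before Saleh (167) before Farouk (128).
Among Whitfield and Okonkwo, by ranking points (higher first): Whitfield (5905 pts) before Okonkwo (2271 pts).
Full order: Tanaka, Vance, Beaumont, Whitfield, Okonkwo, Saleh, Farouk, Moreau.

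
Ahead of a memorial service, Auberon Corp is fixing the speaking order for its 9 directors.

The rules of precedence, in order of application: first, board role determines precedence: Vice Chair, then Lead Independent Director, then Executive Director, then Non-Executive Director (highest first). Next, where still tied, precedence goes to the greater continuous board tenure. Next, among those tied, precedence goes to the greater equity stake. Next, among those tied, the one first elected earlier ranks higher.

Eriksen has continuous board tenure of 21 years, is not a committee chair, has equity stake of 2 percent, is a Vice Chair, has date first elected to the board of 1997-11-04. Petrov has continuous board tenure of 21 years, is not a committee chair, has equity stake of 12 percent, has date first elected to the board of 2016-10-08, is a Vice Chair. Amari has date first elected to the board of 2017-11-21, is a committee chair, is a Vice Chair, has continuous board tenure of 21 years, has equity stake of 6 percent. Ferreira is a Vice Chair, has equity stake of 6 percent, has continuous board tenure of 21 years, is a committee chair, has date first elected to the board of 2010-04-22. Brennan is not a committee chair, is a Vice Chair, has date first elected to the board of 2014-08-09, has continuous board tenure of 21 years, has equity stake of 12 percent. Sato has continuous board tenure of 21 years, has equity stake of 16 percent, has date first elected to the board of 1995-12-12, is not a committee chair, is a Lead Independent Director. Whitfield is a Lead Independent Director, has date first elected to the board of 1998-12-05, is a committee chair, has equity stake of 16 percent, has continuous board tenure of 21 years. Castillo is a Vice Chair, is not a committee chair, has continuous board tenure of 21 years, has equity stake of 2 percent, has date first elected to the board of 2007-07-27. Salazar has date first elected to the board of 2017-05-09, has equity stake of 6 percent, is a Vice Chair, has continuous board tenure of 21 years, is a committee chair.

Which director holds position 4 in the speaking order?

Salazar

By board role: Brennan, Petrov, Ferreira, Salazar, Amari, Eriksen and Castillo (Vice Chair); then Sato and Whitfield (Lead Independent Director).
Brennan, Petrov, Ferreira, Salazar, Amari, Eriksen and Castillo all have continuous board tenure 21 years, so the next rule applies.
Among Brennan, Petrov, Ferreira, Salazar, Amari, Eriksen and Castillo, by equity stake (higher first): Brennan and Petrov (12 percent) before Ferreira, Salazar and Amari (6 percent) before Eriksen and Castillo (2 percent).
Among Brennan and Petrov, by date first elected to the board (earlier first): Brennan (2014-08-09) before Petrov (2016-10-08).
Among Ferreira, Salazar and Amari, by date first elected to the board (earlier first): Ferreira (2010-04-22) before Salazar (2017-05-09) before Amari (2017-11-21).
Among Eriksen and Castillo, by date first elected to the board (earlier first): Eriksen (1997-11-04) before Castillo (2007-07-27).
Sato and Whitfield both have continuous board tenure 21 years, so the next rule applies.
Sato and Whitfield both have equity stake 16 percent, so the next rule applies.
Among Sato and Whitfield, by date first elected to the board (earlier first): Sato (1995-12-12) before Whitfield (1998-12-05).
Order: Brennan, Petrov, Ferreira, Salazar, Amari, Eriksen, Castillo, Sato, Whitfield.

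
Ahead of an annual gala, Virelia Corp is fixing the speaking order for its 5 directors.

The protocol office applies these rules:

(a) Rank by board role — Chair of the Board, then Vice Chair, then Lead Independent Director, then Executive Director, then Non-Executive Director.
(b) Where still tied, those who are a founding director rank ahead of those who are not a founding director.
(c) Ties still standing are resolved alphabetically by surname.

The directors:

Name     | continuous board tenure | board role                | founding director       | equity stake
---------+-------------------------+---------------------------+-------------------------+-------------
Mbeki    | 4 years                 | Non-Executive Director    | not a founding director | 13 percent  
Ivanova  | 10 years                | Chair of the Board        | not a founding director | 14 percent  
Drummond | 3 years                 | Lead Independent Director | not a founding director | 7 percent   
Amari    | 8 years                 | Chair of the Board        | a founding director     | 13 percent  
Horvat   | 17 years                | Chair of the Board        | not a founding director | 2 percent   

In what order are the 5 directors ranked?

By board role: Amari, Horvat and Ivanova (Chair of the Board); then Drummond (Lead Independent Director); then Mbeki (Non-Executive Director).
Among Amari, Horvat and Ivanova, a founding director before not a founding director: Amari (a founding director) before Horvat and Ivanova (not a founding director).
Among Horvat and Ivanova, alphabetically by surname: Horvat before Ivanova.
Full order: Amari, Horvat, Ivanova, Drummond, Mbeki.

Amari, Horvat, Ivanova, Drummond, Mbeki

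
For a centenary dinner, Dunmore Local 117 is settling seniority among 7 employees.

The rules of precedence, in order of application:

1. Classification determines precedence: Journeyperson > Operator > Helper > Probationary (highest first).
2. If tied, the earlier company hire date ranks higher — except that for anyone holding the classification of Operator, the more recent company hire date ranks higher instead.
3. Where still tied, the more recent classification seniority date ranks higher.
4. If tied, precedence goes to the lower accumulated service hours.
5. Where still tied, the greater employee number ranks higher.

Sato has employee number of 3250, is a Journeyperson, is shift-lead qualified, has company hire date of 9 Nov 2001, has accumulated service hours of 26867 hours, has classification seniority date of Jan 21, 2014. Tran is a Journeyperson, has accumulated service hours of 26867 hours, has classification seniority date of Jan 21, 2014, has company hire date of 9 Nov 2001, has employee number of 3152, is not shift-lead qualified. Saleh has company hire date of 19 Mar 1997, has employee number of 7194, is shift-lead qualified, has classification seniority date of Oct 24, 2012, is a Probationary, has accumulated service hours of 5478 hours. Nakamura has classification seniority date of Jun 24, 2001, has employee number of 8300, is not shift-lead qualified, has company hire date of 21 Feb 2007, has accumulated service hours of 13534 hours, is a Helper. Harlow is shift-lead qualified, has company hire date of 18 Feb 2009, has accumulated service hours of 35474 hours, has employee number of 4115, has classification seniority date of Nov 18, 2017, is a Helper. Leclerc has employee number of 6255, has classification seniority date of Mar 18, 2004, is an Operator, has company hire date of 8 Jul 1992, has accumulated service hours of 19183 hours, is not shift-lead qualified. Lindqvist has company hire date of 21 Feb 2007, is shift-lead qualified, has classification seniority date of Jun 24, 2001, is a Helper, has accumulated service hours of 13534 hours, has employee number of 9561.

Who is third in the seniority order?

Leclerc

By classification: Sato and Tran (Journeyperson); then Leclerc (Operator); then Lindqvist, Nakamura and Harlow (Helper); then Saleh (Probationary).
Sato and Tran both have company hire date 9 Nov 2001, so the next rule applies.
Sato and Tran both have classification seniority date Jan 21, 2014, so the next rule applies.
Sato and Tran both have accumulated service hours 26867 hours, so the next rule applies.
Among Sato and Tran, by employee number (higher first): Sato (3250) before Tran (3152).
Among Lindqvist, Nakamura and Harlow, by company hire date (earlier first): Lindqvist and Nakamura (21 Feb 2007) before Harlow (18 Feb 2009).
Lindqvist and Nakamura both have classification seniority date Jun 24, 2001, so the next rule applies.
Lindqvist and Nakamura both have accumulated service hours 13534 hours, so the next rule applies.
Among Lindqvist and Nakamura, by employee number (higher first): Lindqvist (9561) before Nakamura (8300).
Order: Sato, Tran, Leclerc, Lindqvist, Nakamura, Harlow, Saleh.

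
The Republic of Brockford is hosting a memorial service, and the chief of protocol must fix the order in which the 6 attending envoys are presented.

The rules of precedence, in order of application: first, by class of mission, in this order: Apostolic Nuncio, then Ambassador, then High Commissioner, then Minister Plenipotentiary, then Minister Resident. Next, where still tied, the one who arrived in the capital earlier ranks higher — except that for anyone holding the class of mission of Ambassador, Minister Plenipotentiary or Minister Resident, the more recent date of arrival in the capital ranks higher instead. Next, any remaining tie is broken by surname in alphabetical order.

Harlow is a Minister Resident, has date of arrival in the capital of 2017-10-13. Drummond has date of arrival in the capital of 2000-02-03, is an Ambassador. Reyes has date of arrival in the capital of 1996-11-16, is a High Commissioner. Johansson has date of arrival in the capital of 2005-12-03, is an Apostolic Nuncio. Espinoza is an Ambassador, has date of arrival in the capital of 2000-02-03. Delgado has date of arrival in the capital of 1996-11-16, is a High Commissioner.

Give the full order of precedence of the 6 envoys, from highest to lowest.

Johansson, Drummond, Espinoza, Delgado, Reyes, Harlow

By class of mission: Johansson (Apostolic Nuncio); then Drummond and Espinoza (Ambassador); then Delgado and Reyes (High Commissioner); then Harlow (Minister Resident).
Drummond and Espinoza both have date of arrival in the capital 2000-02-03, so the next rule applies.
Among Drummond and Espinoza, alphabetically by surname: Drummond before Espinoza.
Delgado and Reyes both have date of arrival in the capital 1996-11-16, so the next rule applies.
Among Delgado and Reyes, alphabetically by surname: Delgado before Reyes.
Full order: Johansson, Drummond, Espinoza, Delgado, Reyes, Harlow.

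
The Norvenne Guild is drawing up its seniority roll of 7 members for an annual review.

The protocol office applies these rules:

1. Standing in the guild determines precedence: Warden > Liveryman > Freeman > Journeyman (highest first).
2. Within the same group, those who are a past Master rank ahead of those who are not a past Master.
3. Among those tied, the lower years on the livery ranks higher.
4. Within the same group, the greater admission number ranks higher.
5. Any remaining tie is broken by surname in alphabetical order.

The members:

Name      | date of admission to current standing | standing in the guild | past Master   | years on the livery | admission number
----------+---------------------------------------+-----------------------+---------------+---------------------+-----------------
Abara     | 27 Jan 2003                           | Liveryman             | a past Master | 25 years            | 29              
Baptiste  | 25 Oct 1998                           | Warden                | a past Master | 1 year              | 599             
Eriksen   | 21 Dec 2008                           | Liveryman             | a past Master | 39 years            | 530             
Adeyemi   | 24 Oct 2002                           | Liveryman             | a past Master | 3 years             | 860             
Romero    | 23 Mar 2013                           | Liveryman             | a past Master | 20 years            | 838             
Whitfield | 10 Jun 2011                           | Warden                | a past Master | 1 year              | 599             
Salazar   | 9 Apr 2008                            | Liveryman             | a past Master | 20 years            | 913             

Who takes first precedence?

By standing in the guild: Baptiste and Whitfield (Warden); then Adeyemi, Salazar, Romero, Abara and Eriksen (Liveryman).
Baptiste and Whitfield are each a past Master, so the next rule applies.
Baptiste and Whitfield both have years on the livery 1 year, so the next rule applies.
Baptiste and Whitfield both have admission number 599, so the next rule applies.
Among Baptiste and Whitfield, alphabetically by surname: Baptiste before Whitfield.
Adeyemi, Salazar, Romero, Abara and Eriksen are each a past Master, so the next rule applies.
Among Adeyemi, Salazar, Romero, Abara and Eriksen, by years on the livery (lower first): Adeyemi (3 years) before Salazar and Romero (20 years) before Abara (25 years) before Eriksen (39 years).
Among Salazar and Romero, by admission number (higher first): Salazar (913) before Romero (838).
Order: Baptiste, Whitfield, Adeyemi, Salazar, Romero, Abara, Eriksen.

Baptiste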